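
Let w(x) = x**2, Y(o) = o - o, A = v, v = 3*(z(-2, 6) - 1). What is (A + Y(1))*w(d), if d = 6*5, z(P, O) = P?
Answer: -8100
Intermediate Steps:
v = -9 (v = 3*(-2 - 1) = 3*(-3) = -9)
d = 30
A = -9
Y(o) = 0
(A + Y(1))*w(d) = (-9 + 0)*30**2 = -9*900 = -8100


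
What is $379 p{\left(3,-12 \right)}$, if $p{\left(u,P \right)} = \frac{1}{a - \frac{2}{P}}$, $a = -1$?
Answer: $- \frac{2274}{5} \approx -454.8$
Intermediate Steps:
$p{\left(u,P \right)} = \frac{1}{-1 - \frac{2}{P}}$
$379 p{\left(3,-12 \right)} = 379 \left(- \frac{12}{-2 - -12}\right) = 379 \left(- \frac{12}{-2 + 12}\right) = 379 \left(- \frac{12}{10}\right) = 379 \left(\left(-12\right) \frac{1}{10}\right) = 379 \left(- \frac{6}{5}\right) = - \frac{2274}{5}$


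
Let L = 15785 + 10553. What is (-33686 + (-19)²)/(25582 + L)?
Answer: -6665/10384 ≈ -0.64185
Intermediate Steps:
L = 26338
(-33686 + (-19)²)/(25582 + L) = (-33686 + (-19)²)/(25582 + 26338) = (-33686 + 361)/51920 = -33325*1/51920 = -6665/10384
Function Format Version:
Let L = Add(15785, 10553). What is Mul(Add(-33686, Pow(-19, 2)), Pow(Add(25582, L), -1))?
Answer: Rational(-6665, 10384) ≈ -0.64185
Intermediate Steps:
L = 26338
Mul(Add(-33686, Pow(-19, 2)), Pow(Add(25582, L), -1)) = Mul(Add(-33686, Pow(-19, 2)), Pow(Add(25582, 26338), -1)) = Mul(Add(-33686, 361), Pow(51920, -1)) = Mul(-33325, Rational(1, 51920)) = Rational(-6665, 10384)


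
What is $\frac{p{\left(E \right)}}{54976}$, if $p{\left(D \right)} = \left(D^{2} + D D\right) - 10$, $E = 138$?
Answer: $\frac{19039}{27488} \approx 0.69263$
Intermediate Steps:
$p{\left(D \right)} = -10 + 2 D^{2}$ ($p{\left(D \right)} = \left(D^{2} + D^{2}\right) - 10 = 2 D^{2} - 10 = -10 + 2 D^{2}$)
$\frac{p{\left(E \right)}}{54976} = \frac{-10 + 2 \cdot 138^{2}}{54976} = \left(-10 + 2 \cdot 19044\right) \frac{1}{54976} = \left(-10 + 38088\right) \frac{1}{54976} = 38078 \cdot \frac{1}{54976} = \frac{19039}{27488}$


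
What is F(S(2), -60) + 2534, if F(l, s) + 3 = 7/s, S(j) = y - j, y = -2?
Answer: 151853/60 ≈ 2530.9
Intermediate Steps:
S(j) = -2 - j
F(l, s) = -3 + 7/s
F(S(2), -60) + 2534 = (-3 + 7/(-60)) + 2534 = (-3 + 7*(-1/60)) + 2534 = (-3 - 7/60) + 2534 = -187/60 + 2534 = 151853/60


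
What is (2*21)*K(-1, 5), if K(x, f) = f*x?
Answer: -210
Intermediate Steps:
(2*21)*K(-1, 5) = (2*21)*(5*(-1)) = 42*(-5) = -210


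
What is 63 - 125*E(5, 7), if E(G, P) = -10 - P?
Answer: 2188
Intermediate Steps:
63 - 125*E(5, 7) = 63 - 125*(-10 - 1*7) = 63 - 125*(-10 - 7) = 63 - 125*(-17) = 63 + 2125 = 2188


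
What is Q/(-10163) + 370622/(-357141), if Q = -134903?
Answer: 44412760937/3629623983 ≈ 12.236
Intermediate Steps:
Q/(-10163) + 370622/(-357141) = -134903/(-10163) + 370622/(-357141) = -134903*(-1/10163) + 370622*(-1/357141) = 134903/10163 - 370622/357141 = 44412760937/3629623983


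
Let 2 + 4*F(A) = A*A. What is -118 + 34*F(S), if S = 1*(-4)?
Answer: 1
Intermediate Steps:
S = -4
F(A) = -1/2 + A**2/4 (F(A) = -1/2 + (A*A)/4 = -1/2 + A**2/4)
-118 + 34*F(S) = -118 + 34*(-1/2 + (1/4)*(-4)**2) = -118 + 34*(-1/2 + (1/4)*16) = -118 + 34*(-1/2 + 4) = -118 + 34*(7/2) = -118 + 119 = 1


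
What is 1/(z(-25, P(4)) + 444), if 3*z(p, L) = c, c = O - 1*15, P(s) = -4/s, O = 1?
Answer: 3/1318 ≈ 0.0022762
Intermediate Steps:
c = -14 (c = 1 - 1*15 = 1 - 15 = -14)
z(p, L) = -14/3 (z(p, L) = (⅓)*(-14) = -14/3)
1/(z(-25, P(4)) + 444) = 1/(-14/3 + 444) = 1/(1318/3) = 3/1318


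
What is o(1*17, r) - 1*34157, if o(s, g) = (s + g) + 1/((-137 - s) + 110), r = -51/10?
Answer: -7511927/220 ≈ -34145.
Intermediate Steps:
r = -51/10 (r = -51*1/10 = -51/10 ≈ -5.1000)
o(s, g) = g + s + 1/(-27 - s) (o(s, g) = (g + s) + 1/(-27 - s) = g + s + 1/(-27 - s))
o(1*17, r) - 1*34157 = (-1 + (1*17)**2 + 27*(-51/10) + 27*(1*17) - 51*17/10)/(27 + 1*17) - 1*34157 = (-1 + 17**2 - 1377/10 + 27*17 - 51/10*17)/(27 + 17) - 34157 = (-1 + 289 - 1377/10 + 459 - 867/10)/44 - 34157 = (1/44)*(2613/5) - 34157 = 2613/220 - 34157 = -7511927/220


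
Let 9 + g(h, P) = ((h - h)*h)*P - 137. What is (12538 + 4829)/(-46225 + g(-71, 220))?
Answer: -5789/15457 ≈ -0.37452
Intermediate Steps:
g(h, P) = -146 (g(h, P) = -9 + (((h - h)*h)*P - 137) = -9 + ((0*h)*P - 137) = -9 + (0*P - 137) = -9 + (0 - 137) = -9 - 137 = -146)
(12538 + 4829)/(-46225 + g(-71, 220)) = (12538 + 4829)/(-46225 - 146) = 17367/(-46371) = 17367*(-1/46371) = -5789/15457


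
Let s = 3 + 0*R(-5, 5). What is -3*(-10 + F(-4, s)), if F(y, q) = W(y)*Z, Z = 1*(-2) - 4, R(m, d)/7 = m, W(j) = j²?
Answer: 318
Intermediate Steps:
R(m, d) = 7*m
s = 3 (s = 3 + 0*(7*(-5)) = 3 + 0*(-35) = 3 + 0 = 3)
Z = -6 (Z = -2 - 4 = -6)
F(y, q) = -6*y² (F(y, q) = y²*(-6) = -6*y²)
-3*(-10 + F(-4, s)) = -3*(-10 - 6*(-4)²) = -3*(-10 - 6*16) = -3*(-10 - 96) = -3*(-106) = 318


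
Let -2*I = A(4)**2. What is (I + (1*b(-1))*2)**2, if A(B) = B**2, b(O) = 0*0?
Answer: 16384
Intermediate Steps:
b(O) = 0
I = -128 (I = -(4**2)**2/2 = -1/2*16**2 = -1/2*256 = -128)
(I + (1*b(-1))*2)**2 = (-128 + (1*0)*2)**2 = (-128 + 0*2)**2 = (-128 + 0)**2 = (-128)**2 = 16384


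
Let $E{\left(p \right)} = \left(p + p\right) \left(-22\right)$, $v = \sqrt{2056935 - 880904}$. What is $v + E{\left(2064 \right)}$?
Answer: $-90816 + \sqrt{1176031} \approx -89732.0$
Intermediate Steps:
$v = \sqrt{1176031} \approx 1084.4$
$E{\left(p \right)} = - 44 p$ ($E{\left(p \right)} = 2 p \left(-22\right) = - 44 p$)
$v + E{\left(2064 \right)} = \sqrt{1176031} - 90816 = -90816 + \sqrt{1176031}$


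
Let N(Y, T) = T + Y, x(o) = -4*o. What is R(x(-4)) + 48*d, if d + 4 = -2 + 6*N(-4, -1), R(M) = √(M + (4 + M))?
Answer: -1722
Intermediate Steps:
R(M) = √(4 + 2*M)
d = -36 (d = -4 + (-2 + 6*(-1 - 4)) = -4 + (-2 + 6*(-5)) = -4 + (-2 - 30) = -4 - 32 = -36)
R(x(-4)) + 48*d = √(4 + 2*(-4*(-4))) + 48*(-36) = √(4 + 2*16) - 1728 = √(4 + 32) - 1728 = √36 - 1728 = 6 - 1728 = -1722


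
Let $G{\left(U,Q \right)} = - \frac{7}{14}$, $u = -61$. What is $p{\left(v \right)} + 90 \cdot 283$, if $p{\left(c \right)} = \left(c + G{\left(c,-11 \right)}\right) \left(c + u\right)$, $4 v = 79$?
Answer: $\frac{394815}{16} \approx 24676.0$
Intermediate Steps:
$G{\left(U,Q \right)} = - \frac{1}{2}$ ($G{\left(U,Q \right)} = \left(-7\right) \frac{1}{14} = - \frac{1}{2}$)
$v = \frac{79}{4}$ ($v = \frac{1}{4} \cdot 79 = \frac{79}{4} \approx 19.75$)
$p{\left(c \right)} = \left(-61 + c\right) \left(- \frac{1}{2} + c\right)$ ($p{\left(c \right)} = \left(c - \frac{1}{2}\right) \left(c - 61\right) = \left(- \frac{1}{2} + c\right) \left(-61 + c\right) = \left(-61 + c\right) \left(- \frac{1}{2} + c\right)$)
$p{\left(v \right)} + 90 \cdot 283 = \left(\frac{61}{2} + \left(\frac{79}{4}\right)^{2} - \frac{9717}{8}\right) + 90 \cdot 283 = \left(\frac{61}{2} + \frac{6241}{16} - \frac{9717}{8}\right) + 25470 = - \frac{12705}{16} + 25470 = \frac{394815}{16}$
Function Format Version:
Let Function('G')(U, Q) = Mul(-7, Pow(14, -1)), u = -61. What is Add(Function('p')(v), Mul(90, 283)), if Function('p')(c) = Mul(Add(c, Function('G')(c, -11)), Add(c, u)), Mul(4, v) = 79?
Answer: Rational(394815, 16) ≈ 24676.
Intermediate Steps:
Function('G')(U, Q) = Rational(-1, 2) (Function('G')(U, Q) = Mul(-7, Rational(1, 14)) = Rational(-1, 2))
v = Rational(79, 4) (v = Mul(Rational(1, 4), 79) = Rational(79, 4) ≈ 19.750)
Function('p')(c) = Mul(Add(-61, c), Add(Rational(-1, 2), c)) (Function('p')(c) = Mul(Add(c, Rational(-1, 2)), Add(c, -61)) = Mul(Add(Rational(-1, 2), c), Add(-61, c)) = Mul(Add(-61, c), Add(Rational(-1, 2), c)))
Add(Function('p')(v), Mul(90, 283)) = Add(Add(Rational(61, 2), Pow(Rational(79, 4), 2), Mul(Rational(-123, 2), Rational(79, 4))), Mul(90, 283)) = Add(Add(Rational(61, 2), Rational(6241, 16), Rational(-9717, 8)), 25470) = Add(Rational(-12705, 16), 25470) = Rational(394815, 16)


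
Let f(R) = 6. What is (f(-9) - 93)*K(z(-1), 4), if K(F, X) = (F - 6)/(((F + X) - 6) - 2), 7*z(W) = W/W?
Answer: -1189/9 ≈ -132.11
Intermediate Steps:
z(W) = ⅐ (z(W) = (W/W)/7 = (⅐)*1 = ⅐)
K(F, X) = (-6 + F)/(-8 + F + X) (K(F, X) = (-6 + F)/((-6 + F + X) - 2) = (-6 + F)/(-8 + F + X))
(f(-9) - 93)*K(z(-1), 4) = (6 - 93)*((-6 + ⅐)/(-8 + ⅐ + 4)) = -87*(-41)/((-27/7)*7) = -(-203)*(-41)/(9*7) = -87*41/27 = -1189/9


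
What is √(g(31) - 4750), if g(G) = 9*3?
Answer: I*√4723 ≈ 68.724*I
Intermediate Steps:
g(G) = 27
√(g(31) - 4750) = √(27 - 4750) = √(-4723) = I*√4723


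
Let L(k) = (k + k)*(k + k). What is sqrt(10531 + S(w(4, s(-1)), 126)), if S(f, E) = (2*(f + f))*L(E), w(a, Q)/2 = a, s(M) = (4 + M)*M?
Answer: sqrt(2042659) ≈ 1429.2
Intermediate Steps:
s(M) = M*(4 + M)
w(a, Q) = 2*a
L(k) = 4*k**2 (L(k) = (2*k)*(2*k) = 4*k**2)
S(f, E) = 16*f*E**2 (S(f, E) = (2*(f + f))*(4*E**2) = (2*(2*f))*(4*E**2) = (4*f)*(4*E**2) = 16*f*E**2)
sqrt(10531 + S(w(4, s(-1)), 126)) = sqrt(10531 + 16*(2*4)*126**2) = sqrt(10531 + 16*8*15876) = sqrt(10531 + 2032128) = sqrt(2042659)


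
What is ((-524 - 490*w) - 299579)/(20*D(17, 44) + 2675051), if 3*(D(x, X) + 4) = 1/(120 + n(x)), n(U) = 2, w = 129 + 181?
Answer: -82716549/489519703 ≈ -0.16897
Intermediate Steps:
w = 310
D(x, X) = -1463/366 (D(x, X) = -4 + 1/(3*(120 + 2)) = -4 + (⅓)/122 = -4 + (⅓)*(1/122) = -4 + 1/366 = -1463/366)
((-524 - 490*w) - 299579)/(20*D(17, 44) + 2675051) = ((-524 - 490*310) - 299579)/(20*(-1463/366) + 2675051) = ((-524 - 151900) - 299579)/(-14630/183 + 2675051) = (-152424 - 299579)/(489519703/183) = -452003*183/489519703 = -82716549/489519703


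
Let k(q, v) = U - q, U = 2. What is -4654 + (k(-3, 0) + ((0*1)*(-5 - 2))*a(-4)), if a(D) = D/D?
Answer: -4649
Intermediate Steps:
a(D) = 1
k(q, v) = 2 - q
-4654 + (k(-3, 0) + ((0*1)*(-5 - 2))*a(-4)) = -4654 + ((2 - 1*(-3)) + ((0*1)*(-5 - 2))*1) = -4654 + ((2 + 3) + (0*(-7))*1) = -4654 + (5 + 0*1) = -4654 + (5 + 0) = -4654 + 5 = -4649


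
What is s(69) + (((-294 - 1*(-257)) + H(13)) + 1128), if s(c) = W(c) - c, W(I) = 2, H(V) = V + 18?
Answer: 1055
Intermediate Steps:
H(V) = 18 + V
s(c) = 2 - c
s(69) + (((-294 - 1*(-257)) + H(13)) + 1128) = (2 - 1*69) + (((-294 - 1*(-257)) + (18 + 13)) + 1128) = (2 - 69) + (((-294 + 257) + 31) + 1128) = -67 + ((-37 + 31) + 1128) = -67 + (-6 + 1128) = -67 + 1122 = 1055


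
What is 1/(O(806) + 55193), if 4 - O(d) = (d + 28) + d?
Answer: 1/53557 ≈ 1.8672e-5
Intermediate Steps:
O(d) = -24 - 2*d (O(d) = 4 - ((d + 28) + d) = 4 - ((28 + d) + d) = 4 - (28 + 2*d) = 4 + (-28 - 2*d) = -24 - 2*d)
1/(O(806) + 55193) = 1/((-24 - 2*806) + 55193) = 1/((-24 - 1612) + 55193) = 1/(-1636 + 55193) = 1/53557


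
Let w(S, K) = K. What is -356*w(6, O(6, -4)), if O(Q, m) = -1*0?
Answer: 0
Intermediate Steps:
O(Q, m) = 0
-356*w(6, O(6, -4)) = -356*0 = 0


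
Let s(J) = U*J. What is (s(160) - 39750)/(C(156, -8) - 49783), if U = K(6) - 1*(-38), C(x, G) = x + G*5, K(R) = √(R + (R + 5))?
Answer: 33670/49667 - 160*√17/49667 ≈ 0.66463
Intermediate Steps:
K(R) = √(5 + 2*R) (K(R) = √(R + (5 + R)) = √(5 + 2*R))
C(x, G) = x + 5*G
U = 38 + √17 (U = √(5 + 2*6) - 1*(-38) = √(5 + 12) + 38 = √17 + 38 = 38 + √17 ≈ 42.123)
s(J) = J*(38 + √17) (s(J) = (38 + √17)*J = J*(38 + √17))
(s(160) - 39750)/(C(156, -8) - 49783) = (160*(38 + √17) - 39750)/((156 + 5*(-8)) - 49783) = ((6080 + 160*√17) - 39750)/((156 - 40) - 49783) = (-33670 + 160*√17)/(116 - 49783) = (-33670 + 160*√17)/(-49667) = (-33670 + 160*√17)*(-1/49667) = 33670/49667 - 160*√17/49667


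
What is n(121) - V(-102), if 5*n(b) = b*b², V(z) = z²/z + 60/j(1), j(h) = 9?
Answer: 5316113/15 ≈ 3.5441e+5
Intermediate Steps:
V(z) = 20/3 + z (V(z) = z²/z + 60/9 = z + 60*(⅑) = z + 20/3 = 20/3 + z)
n(b) = b³/5 (n(b) = (b*b²)/5 = b³/5)
n(121) - V(-102) = (⅕)*121³ - (20/3 - 102) = (⅕)*1771561 - 1*(-286/3) = 1771561/5 + 286/3 = 5316113/15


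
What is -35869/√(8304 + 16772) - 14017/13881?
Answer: -14017/13881 - 35869*√6269/12538 ≈ -227.52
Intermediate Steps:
-35869/√(8304 + 16772) - 14017/13881 = -35869*√6269/12538 - 14017*1/13881 = -35869*√6269/12538 - 14017/13881 = -14017/13881 - 35869*√6269/12538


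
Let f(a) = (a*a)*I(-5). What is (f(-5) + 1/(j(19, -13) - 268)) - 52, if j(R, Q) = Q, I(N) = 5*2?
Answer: 55637/281 ≈ 198.00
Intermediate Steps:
I(N) = 10
f(a) = 10*a² (f(a) = (a*a)*10 = a²*10 = 10*a²)
(f(-5) + 1/(j(19, -13) - 268)) - 52 = (10*(-5)² + 1/(-13 - 268)) - 52 = (10*25 + 1/(-281)) - 52 = (250 - 1/281) - 52 = 70249/281 - 52 = 55637/281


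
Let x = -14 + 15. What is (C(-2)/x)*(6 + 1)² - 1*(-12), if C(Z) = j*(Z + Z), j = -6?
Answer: 1188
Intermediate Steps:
x = 1
C(Z) = -12*Z (C(Z) = -6*(Z + Z) = -12*Z)
(C(-2)/x)*(6 + 1)² - 1*(-12) = (-12*(-2)/1)*(6 + 1)² - 1*(-12) = (24*1)*7² + 12 = 24*49 + 12 = 1176 + 12 = 1188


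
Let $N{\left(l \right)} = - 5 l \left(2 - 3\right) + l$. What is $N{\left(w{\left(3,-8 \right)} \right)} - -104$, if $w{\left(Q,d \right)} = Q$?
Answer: $122$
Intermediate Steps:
$N{\left(l \right)} = 6 l$ ($N{\left(l \right)} = - 5 l \left(-1\right) + l = 5 l + l = 6 l$)
$N{\left(w{\left(3,-8 \right)} \right)} - -104 = 6 \cdot 3 - -104 = 18 + 104 = 122$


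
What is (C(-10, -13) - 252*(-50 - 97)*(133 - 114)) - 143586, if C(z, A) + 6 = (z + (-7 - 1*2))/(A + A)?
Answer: 14566363/26 ≈ 5.6025e+5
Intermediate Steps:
C(z, A) = -6 + (-9 + z)/(2*A) (C(z, A) = -6 + (z + (-7 - 1*2))/(A + A) = -6 + (z + (-7 - 2))/((2*A)) = -6 + (z - 9)*(1/(2*A)) = -6 + (-9 + z)*(1/(2*A)) = -6 + (-9 + z)/(2*A))
(C(-10, -13) - 252*(-50 - 97)*(133 - 114)) - 143586 = ((½)*(-9 - 10 - 12*(-13))/(-13) - 252*(-50 - 97)*(133 - 114)) - 143586 = ((½)*(-1/13)*(-9 - 10 + 156) - (-37044)*19) - 143586 = ((½)*(-1/13)*137 - 252*(-2793)) - 143586 = (-137/26 + 703836) - 143586 = 18299599/26 - 143586 = 14566363/26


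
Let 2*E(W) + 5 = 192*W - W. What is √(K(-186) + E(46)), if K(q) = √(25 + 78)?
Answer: √(17562 + 4*√103)/2 ≈ 66.337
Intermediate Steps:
K(q) = √103
E(W) = -5/2 + 191*W/2 (E(W) = -5/2 + (192*W - W)/2 = -5/2 + (191*W)/2 = -5/2 + 191*W/2)
√(K(-186) + E(46)) = √(√103 + (-5/2 + (191/2)*46)) = √(√103 + (-5/2 + 4393)) = √(√103 + 8781/2) = √(8781/2 + √103)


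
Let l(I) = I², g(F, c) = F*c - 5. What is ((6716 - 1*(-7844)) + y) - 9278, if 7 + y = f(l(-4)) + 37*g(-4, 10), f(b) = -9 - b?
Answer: 3585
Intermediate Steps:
g(F, c) = -5 + F*c
y = -1697 (y = -7 + ((-9 - 1*(-4)²) + 37*(-5 - 4*10)) = -7 + ((-9 - 1*16) + 37*(-5 - 40)) = -7 + ((-9 - 16) + 37*(-45)) = -7 + (-25 - 1665) = -7 - 1690 = -1697)
((6716 - 1*(-7844)) + y) - 9278 = ((6716 - 1*(-7844)) - 1697) - 9278 = ((6716 + 7844) - 1697) - 9278 = (14560 - 1697) - 9278 = 12863 - 9278 = 3585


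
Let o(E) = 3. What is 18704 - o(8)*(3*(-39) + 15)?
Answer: 19010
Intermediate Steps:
18704 - o(8)*(3*(-39) + 15) = 18704 - 3*(3*(-39) + 15) = 18704 - 3*(-117 + 15) = 18704 - 3*(-102) = 18704 - 1*(-306) = 18704 + 306 = 19010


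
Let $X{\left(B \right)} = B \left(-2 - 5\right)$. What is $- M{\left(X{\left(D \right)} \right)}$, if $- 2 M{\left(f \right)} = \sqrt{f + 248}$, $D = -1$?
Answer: $\frac{\sqrt{255}}{2} \approx 7.9844$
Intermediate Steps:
$X{\left(B \right)} = - 7 B$ ($X{\left(B \right)} = B \left(-7\right) = - 7 B$)
$M{\left(f \right)} = - \frac{\sqrt{248 + f}}{2}$ ($M{\left(f \right)} = - \frac{\sqrt{f + 248}}{2} = - \frac{\sqrt{248 + f}}{2}$)
$- M{\left(X{\left(D \right)} \right)} = - \frac{\left(-1\right) \sqrt{248 - -7}}{2} = - \frac{\left(-1\right) \sqrt{248 + 7}}{2} = - \frac{\left(-1\right) \sqrt{255}}{2} = \frac{\sqrt{255}}{2}$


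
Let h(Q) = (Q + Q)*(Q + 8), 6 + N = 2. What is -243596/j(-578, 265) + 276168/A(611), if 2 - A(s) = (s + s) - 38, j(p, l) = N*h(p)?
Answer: -30316772657/129807240 ≈ -233.55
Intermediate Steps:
N = -4 (N = -6 + 2 = -4)
h(Q) = 2*Q*(8 + Q) (h(Q) = (2*Q)*(8 + Q) = 2*Q*(8 + Q))
j(p, l) = -8*p*(8 + p)
A(s) = 40 - 2*s (A(s) = 2 - ((s + s) - 38) = 2 - (2*s - 38) = 2 - (-38 + 2*s) = 2 + (38 - 2*s) = 40 - 2*s)
-243596/j(-578, 265) + 276168/A(611) = -243596*1/(4624*(8 - 578)) + 276168/(40 - 2*611) = -243596/((-8*(-578)*(-570))) + 276168/(40 - 1222) = -243596/(-2635680) + 276168/(-1182) = -243596*(-1/2635680) + 276168*(-1/1182) = 60899/658920 - 46028/197 = -30316772657/129807240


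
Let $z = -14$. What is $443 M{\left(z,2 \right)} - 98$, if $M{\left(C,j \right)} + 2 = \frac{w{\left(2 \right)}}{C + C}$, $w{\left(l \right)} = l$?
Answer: $- \frac{14219}{14} \approx -1015.6$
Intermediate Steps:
$M{\left(C,j \right)} = -2 + \frac{1}{C}$ ($M{\left(C,j \right)} = -2 + \frac{2}{C + C} = -2 + \frac{2}{2 C} = -2 + 2 \frac{1}{2 C} = -2 + \frac{1}{C}$)
$443 M{\left(z,2 \right)} - 98 = 443 \left(-2 + \frac{1}{-14}\right) - 98 = 443 \left(-2 - \frac{1}{14}\right) - 98 = 443 \left(- \frac{29}{14}\right) - 98 = - \frac{12847}{14} - 98 = - \frac{14219}{14}$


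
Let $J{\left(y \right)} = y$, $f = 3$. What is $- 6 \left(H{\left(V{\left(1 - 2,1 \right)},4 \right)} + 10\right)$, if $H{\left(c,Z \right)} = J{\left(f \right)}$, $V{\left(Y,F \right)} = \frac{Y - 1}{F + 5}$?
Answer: $-78$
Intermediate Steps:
$V{\left(Y,F \right)} = \frac{-1 + Y}{5 + F}$
$H{\left(c,Z \right)} = 3$
$- 6 \left(H{\left(V{\left(1 - 2,1 \right)},4 \right)} + 10\right) = - 6 \left(3 + 10\right) = \left(-6\right) 13 = -78$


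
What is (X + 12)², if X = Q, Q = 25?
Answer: 1369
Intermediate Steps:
X = 25
(X + 12)² = (25 + 12)² = 37² = 1369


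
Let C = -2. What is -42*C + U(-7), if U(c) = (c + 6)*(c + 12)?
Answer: 79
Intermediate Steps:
U(c) = (6 + c)*(12 + c)
-42*C + U(-7) = -42*(-2) + (72 + (-7)² + 18*(-7)) = 84 + (72 + 49 - 126) = 84 - 5 = 79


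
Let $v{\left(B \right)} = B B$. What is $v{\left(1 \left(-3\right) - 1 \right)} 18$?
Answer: $288$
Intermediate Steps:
$v{\left(B \right)} = B^{2}$
$v{\left(1 \left(-3\right) - 1 \right)} 18 = \left(1 \left(-3\right) - 1\right)^{2} \cdot 18 = \left(-3 - 1\right)^{2} \cdot 18 = \left(-4\right)^{2} \cdot 18 = 16 \cdot 18 = 288$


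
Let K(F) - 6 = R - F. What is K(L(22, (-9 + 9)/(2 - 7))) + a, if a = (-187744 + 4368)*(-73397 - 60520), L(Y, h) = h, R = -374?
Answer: 24557163424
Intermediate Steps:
K(F) = -368 - F (K(F) = 6 + (-374 - F) = -368 - F)
a = 24557163792 (a = -183376*(-133917) = 24557163792)
K(L(22, (-9 + 9)/(2 - 7))) + a = (-368 - (-9 + 9)/(2 - 7)) + 24557163792 = (-368 - 0/(-5)) + 24557163792 = (-368 - 0*(-1)/5) + 24557163792 = (-368 - 1*0) + 24557163792 = (-368 + 0) + 24557163792 = -368 + 24557163792 = 24557163424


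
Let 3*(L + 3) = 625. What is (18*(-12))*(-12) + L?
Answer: 8392/3 ≈ 2797.3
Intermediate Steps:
L = 616/3 (L = -3 + (⅓)*625 = -3 + 625/3 = 616/3 ≈ 205.33)
(18*(-12))*(-12) + L = (18*(-12))*(-12) + 616/3 = -216*(-12) + 616/3 = 2592 + 616/3 = 8392/3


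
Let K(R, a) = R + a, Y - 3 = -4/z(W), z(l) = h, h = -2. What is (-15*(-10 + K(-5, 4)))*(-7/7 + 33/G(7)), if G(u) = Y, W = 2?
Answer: 924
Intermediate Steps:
z(l) = -2
Y = 5 (Y = 3 - 4/(-2) = 3 - 4*(-½) = 3 + 2 = 5)
G(u) = 5
(-15*(-10 + K(-5, 4)))*(-7/7 + 33/G(7)) = (-15*(-10 + (-5 + 4)))*(-7/7 + 33/5) = (-15*(-10 - 1))*(-7*⅐ + 33*(⅕)) = (-15*(-11))*(-1 + 33/5) = 165*(28/5) = 924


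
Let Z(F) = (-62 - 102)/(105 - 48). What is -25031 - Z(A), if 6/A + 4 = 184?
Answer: -1426603/57 ≈ -25028.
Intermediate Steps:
A = 1/30 (A = 6/(-4 + 184) = 6/180 = 6*(1/180) = 1/30 ≈ 0.033333)
Z(F) = -164/57
-25031 - Z(A) = -25031 - 1*(-164/57) = -25031 + 164/57 = -1426603/57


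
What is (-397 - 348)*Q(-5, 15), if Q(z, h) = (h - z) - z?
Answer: -18625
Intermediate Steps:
Q(z, h) = h - 2*z
(-397 - 348)*Q(-5, 15) = (-397 - 348)*(15 - 2*(-5)) = -745*(15 + 10) = -745*25 = -18625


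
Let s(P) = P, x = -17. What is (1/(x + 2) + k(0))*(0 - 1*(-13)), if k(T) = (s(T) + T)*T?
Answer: -13/15 ≈ -0.86667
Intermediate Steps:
k(T) = 2*T**2 (k(T) = (T + T)*T = (2*T)*T = 2*T**2)
(1/(x + 2) + k(0))*(0 - 1*(-13)) = (1/(-17 + 2) + 2*0**2)*(0 - 1*(-13)) = (1/(-15) + 2*0)*(0 + 13) = (-1/15 + 0)*13 = -1/15*13 = -13/15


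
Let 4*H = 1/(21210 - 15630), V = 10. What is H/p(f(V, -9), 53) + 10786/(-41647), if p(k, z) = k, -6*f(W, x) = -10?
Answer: -401197553/1549268400 ≈ -0.25896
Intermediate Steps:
f(W, x) = 5/3 (f(W, x) = -1/6*(-10) = 5/3)
H = 1/22320 (H = 1/(4*(21210 - 15630)) = (1/4)/5580 = (1/4)*(1/5580) = 1/22320 ≈ 4.4803e-5)
H/p(f(V, -9), 53) + 10786/(-41647) = 1/(22320*(5/3)) + 10786/(-41647) = (1/22320)*(3/5) + 10786*(-1/41647) = 1/37200 - 10786/41647 = -401197553/1549268400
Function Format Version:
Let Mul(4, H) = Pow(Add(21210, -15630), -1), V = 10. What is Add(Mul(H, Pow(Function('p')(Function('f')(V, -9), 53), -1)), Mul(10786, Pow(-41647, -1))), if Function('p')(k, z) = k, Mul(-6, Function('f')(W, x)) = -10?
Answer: Rational(-401197553, 1549268400) ≈ -0.25896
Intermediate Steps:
Function('f')(W, x) = Rational(5, 3) (Function('f')(W, x) = Mul(Rational(-1, 6), -10) = Rational(5, 3))
H = Rational(1, 22320) (H = Mul(Rational(1, 4), Pow(Add(21210, -15630), -1)) = Mul(Rational(1, 4), Pow(5580, -1)) = Mul(Rational(1, 4), Rational(1, 5580)) = Rational(1, 22320) ≈ 4.4803e-5)
Add(Mul(H, Pow(Function('p')(Function('f')(V, -9), 53), -1)), Mul(10786, Pow(-41647, -1))) = Add(Mul(Rational(1, 22320), Pow(Rational(5, 3), -1)), Mul(10786, Pow(-41647, -1))) = Add(Mul(Rational(1, 22320), Rational(3, 5)), Mul(10786, Rational(-1, 41647))) = Add(Rational(1, 37200), Rational(-10786, 41647)) = Rational(-401197553, 1549268400)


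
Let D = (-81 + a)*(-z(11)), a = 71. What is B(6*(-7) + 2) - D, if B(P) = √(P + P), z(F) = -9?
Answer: 90 + 4*I*√5 ≈ 90.0 + 8.9443*I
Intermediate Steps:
B(P) = √2*√P (B(P) = √(2*P) = √2*√P)
D = -90 (D = (-81 + 71)*(-1*(-9)) = -10*9 = -90)
B(6*(-7) + 2) - D = √2*√(6*(-7) + 2) - 1*(-90) = √2*√(-42 + 2) + 90 = √2*√(-40) + 90 = √2*(2*I*√10) + 90 = 4*I*√5 + 90 = 90 + 4*I*√5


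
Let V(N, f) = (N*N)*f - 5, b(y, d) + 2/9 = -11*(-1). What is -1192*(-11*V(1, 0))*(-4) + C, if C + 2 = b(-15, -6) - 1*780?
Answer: 2353219/9 ≈ 2.6147e+5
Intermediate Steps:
b(y, d) = 97/9 (b(y, d) = -2/9 - 11*(-1) = -2/9 + 11 = 97/9)
V(N, f) = -5 + f*N² (V(N, f) = N²*f - 5 = f*N² - 5 = -5 + f*N²)
C = -6941/9 (C = -2 + (97/9 - 1*780) = -2 + (97/9 - 780) = -2 - 6923/9 = -6941/9 ≈ -771.22)
-1192*(-11*V(1, 0))*(-4) + C = -1192*(-11*(-5 + 0*1²))*(-4) - 6941/9 = -1192*(-11*(-5 + 0*1))*(-4) - 6941/9 = -1192*(-11*(-5 + 0))*(-4) - 6941/9 = -1192*(-11*(-5))*(-4) - 6941/9 = -65560*(-4) - 6941/9 = -1192*(-220) - 6941/9 = 262240 - 6941/9 = 2353219/9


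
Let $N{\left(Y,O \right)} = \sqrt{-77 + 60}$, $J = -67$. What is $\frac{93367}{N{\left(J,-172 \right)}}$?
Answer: $- \frac{93367 i \sqrt{17}}{17} \approx - 22645.0 i$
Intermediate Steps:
$N{\left(Y,O \right)} = i \sqrt{17}$ ($N{\left(Y,O \right)} = \sqrt{-17} = i \sqrt{17}$)
$\frac{93367}{N{\left(J,-172 \right)}} = \frac{93367}{i \sqrt{17}} = 93367 \left(- \frac{i \sqrt{17}}{17}\right) = - \frac{93367 i \sqrt{17}}{17}$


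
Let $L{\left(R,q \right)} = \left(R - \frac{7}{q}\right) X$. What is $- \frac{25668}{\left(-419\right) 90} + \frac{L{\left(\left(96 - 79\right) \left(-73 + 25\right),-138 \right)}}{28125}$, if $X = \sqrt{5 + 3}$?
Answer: $\frac{1426}{2095} - \frac{112601 \sqrt{2}}{1940625} \approx 0.59861$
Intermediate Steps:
$X = 2 \sqrt{2}$ ($X = \sqrt{8} = 2 \sqrt{2} \approx 2.8284$)
$L{\left(R,q \right)} = 2 \sqrt{2} \left(R - \frac{7}{q}\right)$ ($L{\left(R,q \right)} = \left(R - \frac{7}{q}\right) 2 \sqrt{2} = 2 \sqrt{2} \left(R - \frac{7}{q}\right)$)
$- \frac{25668}{\left(-419\right) 90} + \frac{L{\left(\left(96 - 79\right) \left(-73 + 25\right),-138 \right)}}{28125} = - \frac{25668}{\left(-419\right) 90} + \frac{2 \sqrt{2} \frac{1}{-138} \left(-7 + \left(96 - 79\right) \left(-73 + 25\right) \left(-138\right)\right)}{28125} = - \frac{25668}{-37710} + 2 \sqrt{2} \left(- \frac{1}{138}\right) \left(-7 + 17 \left(-48\right) \left(-138\right)\right) \frac{1}{28125} = \left(-25668\right) \left(- \frac{1}{37710}\right) + 2 \sqrt{2} \left(- \frac{1}{138}\right) \left(-7 - -112608\right) \frac{1}{28125} = \frac{1426}{2095} + 2 \sqrt{2} \left(- \frac{1}{138}\right) \left(-7 + 112608\right) \frac{1}{28125} = \frac{1426}{2095} + 2 \sqrt{2} \left(- \frac{1}{138}\right) 112601 \cdot \frac{1}{28125} = \frac{1426}{2095} + - \frac{112601 \sqrt{2}}{69} \cdot \frac{1}{28125} = \frac{1426}{2095} - \frac{112601 \sqrt{2}}{1940625}$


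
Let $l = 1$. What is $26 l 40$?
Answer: $1040$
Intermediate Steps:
$26 l 40 = 26 \cdot 1 \cdot 40 = 26 \cdot 40 = 1040$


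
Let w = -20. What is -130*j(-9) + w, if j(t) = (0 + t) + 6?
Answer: 370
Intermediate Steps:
j(t) = 6 + t (j(t) = t + 6 = 6 + t)
-130*j(-9) + w = -130*(6 - 9) - 20 = -130*(-3) - 20 = 390 - 20 = 370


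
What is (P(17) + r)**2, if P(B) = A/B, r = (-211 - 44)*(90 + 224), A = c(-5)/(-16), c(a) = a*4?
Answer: 29645357010025/4624 ≈ 6.4112e+9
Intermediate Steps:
c(a) = 4*a
A = 5/4 (A = (4*(-5))/(-16) = -20*(-1/16) = 5/4 ≈ 1.2500)
r = -80070 (r = -255*314 = -80070)
P(B) = 5/(4*B)
(P(17) + r)**2 = ((5/4)/17 - 80070)**2 = ((5/4)*(1/17) - 80070)**2 = (5/68 - 80070)**2 = (-5444755/68)**2 = 29645357010025/4624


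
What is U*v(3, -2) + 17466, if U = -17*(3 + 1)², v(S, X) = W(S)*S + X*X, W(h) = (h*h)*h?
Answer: -5654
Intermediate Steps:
W(h) = h³ (W(h) = h²*h = h³)
v(S, X) = S⁴ + X² (v(S, X) = S³*S + X*X = S⁴ + X²)
U = -272 (U = -17*4² = -17*16 = -272)
U*v(3, -2) + 17466 = -272*(3⁴ + (-2)²) + 17466 = -272*(81 + 4) + 17466 = -272*85 + 17466 = -23120 + 17466 = -5654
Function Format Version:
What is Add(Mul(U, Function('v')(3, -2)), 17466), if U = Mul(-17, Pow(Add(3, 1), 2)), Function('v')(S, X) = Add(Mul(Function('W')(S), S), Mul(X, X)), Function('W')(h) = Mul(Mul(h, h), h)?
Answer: -5654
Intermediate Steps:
Function('W')(h) = Pow(h, 3) (Function('W')(h) = Mul(Pow(h, 2), h) = Pow(h, 3))
Function('v')(S, X) = Add(Pow(S, 4), Pow(X, 2)) (Function('v')(S, X) = Add(Mul(Pow(S, 3), S), Mul(X, X)) = Add(Pow(S, 4), Pow(X, 2)))
U = -272 (U = Mul(-17, Pow(4, 2)) = Mul(-17, 16) = -272)
Add(Mul(U, Function('v')(3, -2)), 17466) = Add(Mul(-272, Add(Pow(3, 4), Pow(-2, 2))), 17466) = Add(Mul(-272, Add(81, 4)), 17466) = Add(Mul(-272, 85), 17466) = Add(-23120, 17466) = -5654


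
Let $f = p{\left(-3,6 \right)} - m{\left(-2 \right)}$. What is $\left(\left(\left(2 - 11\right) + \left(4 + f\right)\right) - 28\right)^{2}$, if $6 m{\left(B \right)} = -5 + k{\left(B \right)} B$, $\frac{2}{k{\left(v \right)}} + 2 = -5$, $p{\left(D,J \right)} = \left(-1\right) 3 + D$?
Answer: $\frac{2582449}{1764} \approx 1464.0$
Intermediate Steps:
$p{\left(D,J \right)} = -3 + D$
$k{\left(v \right)} = - \frac{2}{7}$ ($k{\left(v \right)} = \frac{2}{-2 - 5} = \frac{2}{-7} = 2 \left(- \frac{1}{7}\right) = - \frac{2}{7}$)
$m{\left(B \right)} = - \frac{5}{6} - \frac{B}{21}$ ($m{\left(B \right)} = \frac{-5 - \frac{2 B}{7}}{6} = - \frac{5}{6} - \frac{B}{21}$)
$f = - \frac{221}{42}$ ($f = \left(-3 - 3\right) - \left(- \frac{5}{6} - - \frac{2}{21}\right) = -6 - \left(- \frac{5}{6} + \frac{2}{21}\right) = -6 - - \frac{31}{42} = -6 + \frac{31}{42} = - \frac{221}{42} \approx -5.2619$)
$\left(\left(\left(2 - 11\right) + \left(4 + f\right)\right) - 28\right)^{2} = \left(\left(\left(2 - 11\right) + \left(4 - \frac{221}{42}\right)\right) - 28\right)^{2} = \left(\left(\left(2 - 11\right) - \frac{53}{42}\right) - 28\right)^{2} = \left(\left(-9 - \frac{53}{42}\right) - 28\right)^{2} = \left(- \frac{431}{42} - 28\right)^{2} = \left(- \frac{1607}{42}\right)^{2} = \frac{2582449}{1764}$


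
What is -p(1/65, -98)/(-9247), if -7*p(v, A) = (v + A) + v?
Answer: 6368/4207385 ≈ 0.0015135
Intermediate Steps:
p(v, A) = -2*v/7 - A/7 (p(v, A) = -((v + A) + v)/7 = -((A + v) + v)/7 = -(A + 2*v)/7 = -2*v/7 - A/7)
-p(1/65, -98)/(-9247) = -(-2/7/65 - ⅐*(-98))/(-9247) = -(-2/7*1/65 + 14)*(-1)/9247 = -(-2/455 + 14)*(-1)/9247 = -6368*(-1)/(455*9247) = -1*(-6368/4207385) = 6368/4207385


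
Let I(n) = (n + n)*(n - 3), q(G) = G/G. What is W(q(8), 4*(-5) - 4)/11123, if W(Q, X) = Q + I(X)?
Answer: 1297/11123 ≈ 0.11661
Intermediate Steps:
q(G) = 1
I(n) = 2*n*(-3 + n) (I(n) = (2*n)*(-3 + n) = 2*n*(-3 + n))
W(Q, X) = Q + 2*X*(-3 + X)
W(q(8), 4*(-5) - 4)/11123 = (1 + 2*(4*(-5) - 4)*(-3 + (4*(-5) - 4)))/11123 = (1 + 2*(-20 - 4)*(-3 + (-20 - 4)))*(1/11123) = (1 + 2*(-24)*(-3 - 24))*(1/11123) = (1 + 2*(-24)*(-27))*(1/11123) = (1 + 1296)*(1/11123) = 1297*(1/11123) = 1297/11123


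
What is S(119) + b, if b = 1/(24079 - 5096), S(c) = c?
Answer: 2258978/18983 ≈ 119.00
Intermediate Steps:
b = 1/18983 ≈ 5.2679e-5
S(119) + b = 119 + 1/18983 = 2258978/18983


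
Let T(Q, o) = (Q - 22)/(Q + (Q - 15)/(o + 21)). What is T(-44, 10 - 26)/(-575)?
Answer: -22/10695 ≈ -0.0020570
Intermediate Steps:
T(Q, o) = (-22 + Q)/(Q + (-15 + Q)/(21 + o))
T(-44, 10 - 26)/(-575) = ((-462 - 22*(10 - 26) + 21*(-44) - 44*(10 - 26))/(-15 + 22*(-44) - 44*(10 - 26)))/(-575) = ((-462 - 22*(-16) - 924 - 44*(-16))/(-15 - 968 - 44*(-16)))*(-1/575) = ((-462 + 352 - 924 + 704)/(-15 - 968 + 704))*(-1/575) = (-330/(-279))*(-1/575) = -1/279*(-330)*(-1/575) = (110/93)*(-1/575) = -22/10695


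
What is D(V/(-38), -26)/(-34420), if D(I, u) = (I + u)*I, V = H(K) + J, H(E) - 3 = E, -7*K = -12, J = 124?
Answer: -7043117/2435421520 ≈ -0.0028920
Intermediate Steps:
K = 12/7 (K = -⅐*(-12) = 12/7 ≈ 1.7143)
H(E) = 3 + E
V = 901/7 (V = (3 + 12/7) + 124 = 33/7 + 124 = 901/7 ≈ 128.71)
D(I, u) = I*(I + u)
D(V/(-38), -26)/(-34420) = (((901/7)/(-38))*((901/7)/(-38) - 26))/(-34420) = (((901/7)*(-1/38))*((901/7)*(-1/38) - 26))*(-1/34420) = -901*(-901/266 - 26)/266*(-1/34420) = -901/266*(-7817/266)*(-1/34420) = (7043117/70756)*(-1/34420) = -7043117/2435421520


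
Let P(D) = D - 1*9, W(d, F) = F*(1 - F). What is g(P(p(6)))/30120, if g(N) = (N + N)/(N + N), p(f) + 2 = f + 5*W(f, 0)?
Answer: 1/30120 ≈ 3.3201e-5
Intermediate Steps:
p(f) = -2 + f (p(f) = -2 + (f + 5*(0*(1 - 1*0))) = -2 + (f + 5*(0*(1 + 0))) = -2 + (f + 5*(0*1)) = -2 + (f + 5*0) = -2 + (f + 0) = -2 + f)
P(D) = -9 + D (P(D) = D - 9 = -9 + D)
g(N) = 1 (g(N) = (2*N)/((2*N)) = (2*N)*(1/(2*N)) = 1)
g(P(p(6)))/30120 = 1/30120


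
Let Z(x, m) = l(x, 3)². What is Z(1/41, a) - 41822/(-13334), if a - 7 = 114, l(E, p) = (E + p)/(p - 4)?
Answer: 137663183/11207227 ≈ 12.283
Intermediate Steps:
l(E, p) = (E + p)/(-4 + p)
a = 121 (a = 7 + 114 = 121)
Z(x, m) = (-3 - x)² (Z(x, m) = ((x + 3)/(-4 + 3))² = ((3 + x)/(-1))² = (-(3 + x))² = (-3 - x)²)
Z(1/41, a) - 41822/(-13334) = (3 + 1/41)² - 41822/(-13334) = (3 + 1/41)² - 41822*(-1)/13334 = (124/41)² - 1*(-20911/6667) = 15376/1681 + 20911/6667 = 137663183/11207227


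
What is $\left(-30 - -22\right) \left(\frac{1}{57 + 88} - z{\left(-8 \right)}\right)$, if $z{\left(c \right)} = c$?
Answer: $- \frac{9288}{145} \approx -64.055$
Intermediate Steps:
$\left(-30 - -22\right) \left(\frac{1}{57 + 88} - z{\left(-8 \right)}\right) = \left(-30 - -22\right) \left(\frac{1}{57 + 88} - -8\right) = \left(-30 + 22\right) \left(\frac{1}{145} + 8\right) = - 8 \left(\frac{1}{145} + 8\right) = \left(-8\right) \frac{1161}{145} = - \frac{9288}{145}$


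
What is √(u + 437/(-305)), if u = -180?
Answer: I*√16877785/305 ≈ 13.47*I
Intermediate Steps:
√(u + 437/(-305)) = √(-180 + 437/(-305)) = √(-180 + 437*(-1/305)) = √(-180 - 437/305) = √(-55337/305) = I*√16877785/305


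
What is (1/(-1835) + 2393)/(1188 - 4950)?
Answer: -243953/383515 ≈ -0.63610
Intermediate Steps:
(1/(-1835) + 2393)/(1188 - 4950) = (-1/1835 + 2393)/(-3762) = (4391154/1835)*(-1/3762) = -243953/383515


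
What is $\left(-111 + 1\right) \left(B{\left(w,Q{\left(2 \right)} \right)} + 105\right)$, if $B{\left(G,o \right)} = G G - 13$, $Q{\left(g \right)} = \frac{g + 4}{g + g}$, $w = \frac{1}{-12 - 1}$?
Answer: $- \frac{1710390}{169} \approx -10121.0$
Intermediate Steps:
$w = - \frac{1}{13}$ ($w = \frac{1}{-13} = - \frac{1}{13} \approx -0.076923$)
$Q{\left(g \right)} = \frac{4 + g}{2 g}$
$B{\left(G,o \right)} = -13 + G^{2}$ ($B{\left(G,o \right)} = G^{2} - 13 = -13 + G^{2}$)
$\left(-111 + 1\right) \left(B{\left(w,Q{\left(2 \right)} \right)} + 105\right) = \left(-111 + 1\right) \left(\left(-13 + \left(- \frac{1}{13}\right)^{2}\right) + 105\right) = - 110 \left(\left(-13 + \frac{1}{169}\right) + 105\right) = - 110 \left(- \frac{2196}{169} + 105\right) = \left(-110\right) \frac{15549}{169} = - \frac{1710390}{169}$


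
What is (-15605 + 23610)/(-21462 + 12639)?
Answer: -8005/8823 ≈ -0.90729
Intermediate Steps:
(-15605 + 23610)/(-21462 + 12639) = 8005/(-8823) = 8005*(-1/8823) = -8005/8823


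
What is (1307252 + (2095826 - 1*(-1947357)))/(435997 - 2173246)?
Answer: -5350435/1737249 ≈ -3.0798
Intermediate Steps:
(1307252 + (2095826 - 1*(-1947357)))/(435997 - 2173246) = (1307252 + (2095826 + 1947357))/(-1737249) = (1307252 + 4043183)*(-1/1737249) = 5350435*(-1/1737249) = -5350435/1737249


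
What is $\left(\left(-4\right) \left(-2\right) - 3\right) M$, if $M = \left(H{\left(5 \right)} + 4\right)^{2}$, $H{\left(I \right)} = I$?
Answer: $405$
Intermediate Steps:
$M = 81$ ($M = \left(5 + 4\right)^{2} = 9^{2} = 81$)
$\left(\left(-4\right) \left(-2\right) - 3\right) M = \left(\left(-4\right) \left(-2\right) - 3\right) 81 = \left(8 - 3\right) 81 = 5 \cdot 81 = 405$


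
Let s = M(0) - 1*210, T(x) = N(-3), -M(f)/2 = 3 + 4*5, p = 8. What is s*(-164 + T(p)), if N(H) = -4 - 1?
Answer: 43264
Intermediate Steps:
N(H) = -5
M(f) = -46 (M(f) = -2*(3 + 4*5) = -2*(3 + 20) = -2*23 = -46)
T(x) = -5
s = -256 (s = -46 - 1*210 = -46 - 210 = -256)
s*(-164 + T(p)) = -256*(-164 - 5) = -256*(-169) = 43264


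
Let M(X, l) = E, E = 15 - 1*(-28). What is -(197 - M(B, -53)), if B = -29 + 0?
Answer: -154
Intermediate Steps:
B = -29
E = 43 (E = 15 + 28 = 43)
M(X, l) = 43
-(197 - M(B, -53)) = -(197 - 1*43) = -(197 - 43) = -1*154 = -154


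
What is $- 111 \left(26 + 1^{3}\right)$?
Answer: $-2997$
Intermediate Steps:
$- 111 \left(26 + 1^{3}\right) = - 111 \left(26 + 1\right) = \left(-111\right) 27 = -2997$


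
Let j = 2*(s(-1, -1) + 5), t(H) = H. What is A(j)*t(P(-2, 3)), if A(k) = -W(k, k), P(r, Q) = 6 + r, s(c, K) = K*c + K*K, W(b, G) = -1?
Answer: 4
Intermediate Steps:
s(c, K) = K² + K*c (s(c, K) = K*c + K² = K² + K*c)
j = 14 (j = 2*(-(-1 - 1) + 5) = 2*(-1*(-2) + 5) = 2*(2 + 5) = 2*7 = 14)
A(k) = 1 (A(k) = -1*(-1) = 1)
A(j)*t(P(-2, 3)) = 1*(6 - 2) = 1*4 = 4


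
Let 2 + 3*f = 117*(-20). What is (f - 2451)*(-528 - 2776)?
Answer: 32032280/3 ≈ 1.0677e+7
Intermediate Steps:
f = -2342/3 (f = -⅔ + (117*(-20))/3 = -⅔ + (⅓)*(-2340) = -⅔ - 780 = -2342/3 ≈ -780.67)
(f - 2451)*(-528 - 2776) = (-2342/3 - 2451)*(-528 - 2776) = -9695/3*(-3304) = 32032280/3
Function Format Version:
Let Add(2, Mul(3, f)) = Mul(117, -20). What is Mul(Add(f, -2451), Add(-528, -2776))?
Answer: Rational(32032280, 3) ≈ 1.0677e+7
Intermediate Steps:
f = Rational(-2342, 3) (f = Add(Rational(-2, 3), Mul(Rational(1, 3), Mul(117, -20))) = Add(Rational(-2, 3), Mul(Rational(1, 3), -2340)) = Add(Rational(-2, 3), -780) = Rational(-2342, 3) ≈ -780.67)
Mul(Add(f, -2451), Add(-528, -2776)) = Mul(Add(Rational(-2342, 3), -2451), Add(-528, -2776)) = Mul(Rational(-9695, 3), -3304) = Rational(32032280, 3)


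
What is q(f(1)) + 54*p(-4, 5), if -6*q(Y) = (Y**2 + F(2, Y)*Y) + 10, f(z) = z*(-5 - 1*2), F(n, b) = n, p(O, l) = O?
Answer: -447/2 ≈ -223.50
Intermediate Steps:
f(z) = -7*z (f(z) = z*(-5 - 2) = z*(-7) = -7*z)
q(Y) = -5/3 - Y/3 - Y**2/6 (q(Y) = -((Y**2 + 2*Y) + 10)/6 = -(10 + Y**2 + 2*Y)/6 = -5/3 - Y/3 - Y**2/6)
q(f(1)) + 54*p(-4, 5) = (-5/3 - (-7)/3 - (-7*1)**2/6) + 54*(-4) = (-5/3 - 1/3*(-7) - 1/6*(-7)**2) - 216 = (-5/3 + 7/3 - 1/6*49) - 216 = (-5/3 + 7/3 - 49/6) - 216 = -15/2 - 216 = -447/2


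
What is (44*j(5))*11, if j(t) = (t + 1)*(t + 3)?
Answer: 23232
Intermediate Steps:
j(t) = (1 + t)*(3 + t)
(44*j(5))*11 = (44*(3 + 5**2 + 4*5))*11 = (44*(3 + 25 + 20))*11 = (44*48)*11 = 2112*11 = 23232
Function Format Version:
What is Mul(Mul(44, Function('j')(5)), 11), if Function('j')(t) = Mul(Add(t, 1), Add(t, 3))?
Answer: 23232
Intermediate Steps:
Function('j')(t) = Mul(Add(1, t), Add(3, t))
Mul(Mul(44, Function('j')(5)), 11) = Mul(Mul(44, Add(3, Pow(5, 2), Mul(4, 5))), 11) = Mul(Mul(44, Add(3, 25, 20)), 11) = Mul(Mul(44, 48), 11) = Mul(2112, 11) = 23232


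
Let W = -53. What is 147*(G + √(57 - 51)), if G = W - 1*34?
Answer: -12789 + 147*√6 ≈ -12429.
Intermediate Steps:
G = -87 (G = -53 - 1*34 = -53 - 34 = -87)
147*(G + √(57 - 51)) = 147*(-87 + √(57 - 51)) = 147*(-87 + √6) = -12789 + 147*√6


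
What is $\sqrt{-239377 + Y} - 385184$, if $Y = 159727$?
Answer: $-385184 + 15 i \sqrt{354} \approx -3.8518 \cdot 10^{5} + 282.22 i$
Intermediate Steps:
$\sqrt{-239377 + Y} - 385184 = \sqrt{-239377 + 159727} - 385184 = \sqrt{-79650} - 385184 = 15 i \sqrt{354} - 385184 = -385184 + 15 i \sqrt{354}$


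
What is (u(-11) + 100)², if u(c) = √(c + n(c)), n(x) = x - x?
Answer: (100 + I*√11)² ≈ 9989.0 + 663.33*I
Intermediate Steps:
n(x) = 0
u(c) = √c (u(c) = √(c + 0) = √c)
(u(-11) + 100)² = (√(-11) + 100)² = (I*√11 + 100)² = (100 + I*√11)²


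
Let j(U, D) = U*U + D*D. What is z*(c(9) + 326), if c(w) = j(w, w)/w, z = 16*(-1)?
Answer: -5504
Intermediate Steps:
j(U, D) = D² + U² (j(U, D) = U² + D² = D² + U²)
z = -16
c(w) = 2*w (c(w) = (w² + w²)/w = (2*w²)/w = 2*w)
z*(c(9) + 326) = -16*(2*9 + 326) = -16*(18 + 326) = -16*344 = -5504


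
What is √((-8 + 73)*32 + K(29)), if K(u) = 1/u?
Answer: √1749309/29 ≈ 45.607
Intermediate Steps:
√((-8 + 73)*32 + K(29)) = √((-8 + 73)*32 + 1/29) = √(65*32 + 1/29) = √(2080 + 1/29) = √(60321/29) = √1749309/29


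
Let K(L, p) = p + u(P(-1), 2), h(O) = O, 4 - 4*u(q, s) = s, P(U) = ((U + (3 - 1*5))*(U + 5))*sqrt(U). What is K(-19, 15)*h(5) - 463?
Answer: -771/2 ≈ -385.50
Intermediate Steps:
P(U) = sqrt(U)*(-2 + U)*(5 + U) (P(U) = ((U + (3 - 5))*(5 + U))*sqrt(U) = ((U - 2)*(5 + U))*sqrt(U) = ((-2 + U)*(5 + U))*sqrt(U) = sqrt(U)*(-2 + U)*(5 + U))
u(q, s) = 1 - s/4
K(L, p) = 1/2 + p (K(L, p) = p + (1 - 1/4*2) = p + (1 - 1/2) = p + 1/2 = 1/2 + p)
K(-19, 15)*h(5) - 463 = (1/2 + 15)*5 - 463 = (31/2)*5 - 463 = 155/2 - 463 = -771/2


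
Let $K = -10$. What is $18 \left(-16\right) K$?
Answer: $2880$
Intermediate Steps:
$18 \left(-16\right) K = 18 \left(-16\right) \left(-10\right) = \left(-288\right) \left(-10\right) = 2880$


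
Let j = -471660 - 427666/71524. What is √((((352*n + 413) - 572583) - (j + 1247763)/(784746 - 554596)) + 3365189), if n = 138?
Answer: √1924984428115376392555821/823062430 ≈ 1685.7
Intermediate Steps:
j = -16867718753/35762 (j = -471660 - 427666/71524 = -471660 - 1*213833/35762 = -471660 - 213833/35762 = -16867718753/35762 ≈ -4.7167e+5)
√((((352*n + 413) - 572583) - (j + 1247763)/(784746 - 554596)) + 3365189) = √((((352*138 + 413) - 572583) - (-16867718753/35762 + 1247763)/(784746 - 554596)) + 3365189) = √((((48576 + 413) - 572583) - 27754781653/(35762*230150)) + 3365189) = √(((48989 - 572583) - 27754781653/(35762*230150)) + 3365189) = √((-523594 - 1*27754781653/8230624300) + 3365189) = √((-523594 - 27754781653/8230624300) + 3365189) = √(-4309533254515853/8230624300 + 3365189) = √(23388073102976847/8230624300) = √1924984428115376392555821/823062430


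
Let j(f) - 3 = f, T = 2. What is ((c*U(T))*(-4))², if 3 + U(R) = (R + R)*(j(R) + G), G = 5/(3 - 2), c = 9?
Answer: 1774224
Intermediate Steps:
j(f) = 3 + f
G = 5 (G = 5/1 = 5*1 = 5)
U(R) = -3 + 2*R*(8 + R) (U(R) = -3 + (R + R)*((3 + R) + 5) = -3 + (2*R)*(8 + R) = -3 + 2*R*(8 + R))
((c*U(T))*(-4))² = ((9*(-3 + 2*2² + 16*2))*(-4))² = ((9*(-3 + 2*4 + 32))*(-4))² = ((9*(-3 + 8 + 32))*(-4))² = ((9*37)*(-4))² = (333*(-4))² = (-1332)² = 1774224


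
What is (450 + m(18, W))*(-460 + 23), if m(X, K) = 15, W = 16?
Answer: -203205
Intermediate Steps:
(450 + m(18, W))*(-460 + 23) = (450 + 15)*(-460 + 23) = 465*(-437) = -203205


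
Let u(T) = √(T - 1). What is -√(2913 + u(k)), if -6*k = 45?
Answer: -√(11652 + 2*I*√34)/2 ≈ -53.972 - 0.027009*I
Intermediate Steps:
k = -15/2 (k = -⅙*45 = -15/2 ≈ -7.5000)
u(T) = √(-1 + T)
-√(2913 + u(k)) = -√(2913 + √(-1 - 15/2)) = -√(2913 + √(-17/2)) = -√(2913 + I*√34/2)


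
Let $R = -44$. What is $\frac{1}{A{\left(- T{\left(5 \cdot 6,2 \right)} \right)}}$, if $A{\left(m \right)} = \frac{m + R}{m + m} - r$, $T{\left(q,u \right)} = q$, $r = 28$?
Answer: $- \frac{30}{803} \approx -0.03736$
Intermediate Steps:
$A{\left(m \right)} = -28 + \frac{-44 + m}{2 m}$ ($A{\left(m \right)} = \frac{m - 44}{m + m} - 28 = \frac{-44 + m}{2 m} - 28 = -28 + \frac{-44 + m}{2 m}$)
$\frac{1}{A{\left(- T{\left(5 \cdot 6,2 \right)} \right)}} = \frac{1}{- \frac{55}{2} - \frac{22}{\left(-1\right) 5 \cdot 6}} = \frac{1}{- \frac{55}{2} - \frac{22}{\left(-1\right) 30}} = \frac{1}{- \frac{55}{2} - \frac{22}{-30}} = \frac{1}{- \frac{55}{2} - - \frac{11}{15}} = \frac{1}{- \frac{55}{2} + \frac{11}{15}} = \frac{1}{- \frac{803}{30}} = - \frac{30}{803}$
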